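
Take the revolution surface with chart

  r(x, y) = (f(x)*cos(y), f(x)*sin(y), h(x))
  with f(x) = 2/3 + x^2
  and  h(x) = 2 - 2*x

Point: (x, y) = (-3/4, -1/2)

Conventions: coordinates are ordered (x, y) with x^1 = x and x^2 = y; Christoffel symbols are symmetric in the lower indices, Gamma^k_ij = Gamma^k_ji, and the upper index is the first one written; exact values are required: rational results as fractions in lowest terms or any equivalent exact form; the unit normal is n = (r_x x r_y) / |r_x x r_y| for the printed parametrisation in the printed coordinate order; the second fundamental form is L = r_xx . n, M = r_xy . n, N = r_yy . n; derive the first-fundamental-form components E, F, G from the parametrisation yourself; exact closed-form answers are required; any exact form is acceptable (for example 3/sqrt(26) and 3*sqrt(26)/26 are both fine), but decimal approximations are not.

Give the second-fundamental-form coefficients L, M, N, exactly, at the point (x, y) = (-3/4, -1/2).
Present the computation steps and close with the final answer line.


f = 59/48, f' = -3/2, f'' = 2, h' = -2, h'' = 0
E = 25/4, F = 0, G = 3481/2304; answer radicand W^2 = 25/4
unnormalised second-form numerators: l = 4, m = 0, n = -59/24; L = l/sqrt(25/4), and similarly M = m/sqrt(W^2), N = n/sqrt(W^2)

Answer: L = 8/5, M = 0, N = -59/60


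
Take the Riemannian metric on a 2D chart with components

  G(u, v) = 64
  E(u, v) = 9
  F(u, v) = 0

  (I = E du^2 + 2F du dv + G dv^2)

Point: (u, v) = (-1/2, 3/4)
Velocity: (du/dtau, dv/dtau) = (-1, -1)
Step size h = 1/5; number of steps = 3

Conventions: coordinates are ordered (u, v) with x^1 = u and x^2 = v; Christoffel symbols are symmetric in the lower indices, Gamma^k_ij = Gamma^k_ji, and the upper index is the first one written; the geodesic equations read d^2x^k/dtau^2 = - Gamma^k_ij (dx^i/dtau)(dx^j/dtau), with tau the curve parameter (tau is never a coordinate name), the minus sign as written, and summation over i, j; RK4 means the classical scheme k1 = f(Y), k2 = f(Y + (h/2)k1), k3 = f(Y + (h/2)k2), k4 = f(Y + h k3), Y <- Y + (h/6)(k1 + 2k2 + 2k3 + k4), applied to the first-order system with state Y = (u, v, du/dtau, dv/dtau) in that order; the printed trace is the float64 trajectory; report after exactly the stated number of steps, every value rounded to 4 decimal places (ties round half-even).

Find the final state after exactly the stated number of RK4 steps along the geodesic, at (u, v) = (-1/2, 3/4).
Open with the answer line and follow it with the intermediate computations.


Answer: u = -1.1000, v = 0.1500, du/dtau = -1.0000, dv/dtau = -1.0000

f(Y) = (du/dtau, dv/dtau, -Gamma^u_ij Y'^i Y'^j, -Gamma^v_ij Y'^i Y'^j) with the Gammas evaluated at the stage position; h = 0.200000; intermediate values shown to 6 dp
step 0: u = -0.5000, v = 0.7500, du/dtau = -1.0000, dv/dtau = -1.0000
step 1:
  k1: at (u, v) = (-0.500000, 0.750000), (du/dtau, dv/dtau) = (-1.000000, -1.000000); Gamma_uuu = 0.000000, Gamma_uuv = 0.000000, Gamma_uvv = 0.000000, Gamma_vuu = 0.000000, Gamma_vuv = 0.000000, Gamma_vvv = 0.000000; k1 = (-1.000000, -1.000000, 0.000000, 0.000000)
  k2: at (u, v) = (-0.600000, 0.650000), (du/dtau, dv/dtau) = (-1.000000, -1.000000); Gamma_uuu = 0.000000, Gamma_uuv = 0.000000, Gamma_uvv = 0.000000, Gamma_vuu = 0.000000, Gamma_vuv = 0.000000, Gamma_vvv = 0.000000; k2 = (-1.000000, -1.000000, 0.000000, 0.000000)
  k3: at (u, v) = (-0.600000, 0.650000), (du/dtau, dv/dtau) = (-1.000000, -1.000000); Gamma_uuu = 0.000000, Gamma_uuv = 0.000000, Gamma_uvv = 0.000000, Gamma_vuu = 0.000000, Gamma_vuv = 0.000000, Gamma_vvv = 0.000000; k3 = (-1.000000, -1.000000, 0.000000, 0.000000)
  k4: at (u, v) = (-0.700000, 0.550000), (du/dtau, dv/dtau) = (-1.000000, -1.000000); Gamma_uuu = 0.000000, Gamma_uuv = 0.000000, Gamma_uvv = 0.000000, Gamma_vuu = 0.000000, Gamma_vuv = 0.000000, Gamma_vvv = 0.000000; k4 = (-1.000000, -1.000000, 0.000000, 0.000000)
  Y <- Y + (h/6)(k1 + 2k2 + 2k3 + k4): u = -0.7000, v = 0.5500, du/dtau = -1.0000, dv/dtau = -1.0000
step 2:
  k1: at (u, v) = (-0.700000, 0.550000), (du/dtau, dv/dtau) = (-1.000000, -1.000000); Gamma_uuu = 0.000000, Gamma_uuv = 0.000000, Gamma_uvv = 0.000000, Gamma_vuu = 0.000000, Gamma_vuv = 0.000000, Gamma_vvv = 0.000000; k1 = (-1.000000, -1.000000, 0.000000, 0.000000)
  k2: at (u, v) = (-0.800000, 0.450000), (du/dtau, dv/dtau) = (-1.000000, -1.000000); Gamma_uuu = 0.000000, Gamma_uuv = 0.000000, Gamma_uvv = 0.000000, Gamma_vuu = 0.000000, Gamma_vuv = 0.000000, Gamma_vvv = 0.000000; k2 = (-1.000000, -1.000000, 0.000000, 0.000000)
  k3: at (u, v) = (-0.800000, 0.450000), (du/dtau, dv/dtau) = (-1.000000, -1.000000); Gamma_uuu = 0.000000, Gamma_uuv = 0.000000, Gamma_uvv = 0.000000, Gamma_vuu = 0.000000, Gamma_vuv = 0.000000, Gamma_vvv = 0.000000; k3 = (-1.000000, -1.000000, 0.000000, 0.000000)
  k4: at (u, v) = (-0.900000, 0.350000), (du/dtau, dv/dtau) = (-1.000000, -1.000000); Gamma_uuu = 0.000000, Gamma_uuv = 0.000000, Gamma_uvv = 0.000000, Gamma_vuu = 0.000000, Gamma_vuv = 0.000000, Gamma_vvv = 0.000000; k4 = (-1.000000, -1.000000, 0.000000, 0.000000)
  Y <- Y + (h/6)(k1 + 2k2 + 2k3 + k4): u = -0.9000, v = 0.3500, du/dtau = -1.0000, dv/dtau = -1.0000
step 3:
  k1: at (u, v) = (-0.900000, 0.350000), (du/dtau, dv/dtau) = (-1.000000, -1.000000); Gamma_uuu = 0.000000, Gamma_uuv = 0.000000, Gamma_uvv = 0.000000, Gamma_vuu = 0.000000, Gamma_vuv = 0.000000, Gamma_vvv = 0.000000; k1 = (-1.000000, -1.000000, 0.000000, 0.000000)
  k2: at (u, v) = (-1.000000, 0.250000), (du/dtau, dv/dtau) = (-1.000000, -1.000000); Gamma_uuu = 0.000000, Gamma_uuv = 0.000000, Gamma_uvv = 0.000000, Gamma_vuu = 0.000000, Gamma_vuv = 0.000000, Gamma_vvv = 0.000000; k2 = (-1.000000, -1.000000, 0.000000, 0.000000)
  k3: at (u, v) = (-1.000000, 0.250000), (du/dtau, dv/dtau) = (-1.000000, -1.000000); Gamma_uuu = 0.000000, Gamma_uuv = 0.000000, Gamma_uvv = 0.000000, Gamma_vuu = 0.000000, Gamma_vuv = 0.000000, Gamma_vvv = 0.000000; k3 = (-1.000000, -1.000000, 0.000000, 0.000000)
  k4: at (u, v) = (-1.100000, 0.150000), (du/dtau, dv/dtau) = (-1.000000, -1.000000); Gamma_uuu = 0.000000, Gamma_uuv = 0.000000, Gamma_uvv = 0.000000, Gamma_vuu = 0.000000, Gamma_vuv = 0.000000, Gamma_vvv = 0.000000; k4 = (-1.000000, -1.000000, 0.000000, 0.000000)
  Y <- Y + (h/6)(k1 + 2k2 + 2k3 + k4): u = -1.1000, v = 0.1500, du/dtau = -1.0000, dv/dtau = -1.0000


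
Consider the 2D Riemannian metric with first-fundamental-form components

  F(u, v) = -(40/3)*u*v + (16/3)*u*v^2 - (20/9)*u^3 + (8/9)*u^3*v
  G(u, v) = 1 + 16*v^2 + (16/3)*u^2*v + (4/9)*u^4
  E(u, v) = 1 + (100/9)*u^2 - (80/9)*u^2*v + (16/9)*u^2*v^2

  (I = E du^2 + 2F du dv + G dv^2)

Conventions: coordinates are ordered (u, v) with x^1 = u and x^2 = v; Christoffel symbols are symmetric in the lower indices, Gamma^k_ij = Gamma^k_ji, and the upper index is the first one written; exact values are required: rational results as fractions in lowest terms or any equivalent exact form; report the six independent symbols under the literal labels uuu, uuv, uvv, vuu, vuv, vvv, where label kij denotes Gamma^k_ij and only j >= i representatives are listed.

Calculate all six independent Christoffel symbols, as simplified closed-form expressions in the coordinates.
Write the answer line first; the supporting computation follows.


Answer: Gamma_uuu = (16*u*v^2 - 80*u*v + 100*u)/(4*u^4 + 16*u^2*v^2 - 32*u^2*v + 100*u^2 + 144*v^2 + 9), Gamma_uuv = (16*u^2*v - 40*u^2)/(4*u^4 + 16*u^2*v^2 - 32*u^2*v + 100*u^2 + 144*v^2 + 9), Gamma_uvv = (48*u*v - 120*u)/(4*u^4 + 16*u^2*v^2 - 32*u^2*v + 100*u^2 + 144*v^2 + 9), Gamma_vuu = (8*u^2*v - 20*u^2 + 48*v^2 - 120*v)/(4*u^4 + 16*u^2*v^2 - 32*u^2*v + 100*u^2 + 144*v^2 + 9), Gamma_vuv = (8*u^3 + 48*u*v)/(4*u^4 + 16*u^2*v^2 - 32*u^2*v + 100*u^2 + 144*v^2 + 9), Gamma_vvv = (24*u^2 + 144*v)/(4*u^4 + 16*u^2*v^2 - 32*u^2*v + 100*u^2 + 144*v^2 + 9)

E = 1 + (100/9)*u^2 - (80/9)*u^2*v + (16/9)*u^2*v^2; F = -(40/3)*u*v + (16/3)*u*v^2 - (20/9)*u^3 + (8/9)*u^3*v; G = 1 + 16*v^2 + (16/3)*u^2*v + (4/9)*u^4
Gamma^k_ij = (1/2) g^{kl} (d_i g_jl + d_j g_il - d_l g_ij), with g^inv = (1/(EG-F^2)) [[G, -F], [-F, E]]
first partials: E_u = (200/9)*u - (160/9)*u*v + (32/9)*u*v^2, E_v = -(80/9)*u^2 + (32/9)*u^2*v, F_u = -(40/3)*v + (16/3)*v^2 - (20/3)*u^2 + (8/3)*u^2*v, F_v = -(40/3)*u + (32/3)*u*v + (8/9)*u^3, G_u = (32/3)*u*v + (16/9)*u^3, G_v = 32*v + (16/3)*u^2
D = EG - F^2 = 1 + 16*v^2 + (100/9)*u^2 - (32/9)*u^2*v + (16/9)*u^2*v^2 + (4/9)*u^4
expanded: Gamma^u_uu = (G E_u - 2F F_u + F E_v)/(2D), Gamma^u_uv = (G E_v - F G_u)/(2D), Gamma^u_vv = (2G F_v - G G_u - F G_v)/(2D), Gamma^v_uu = (2E F_u - E E_v - F E_u)/(2D), Gamma^v_uv = (E G_u - F E_v)/(2D), Gamma^v_vv = (E G_v - 2F F_v + F G_u)/(2D); substitute and cancel common factors


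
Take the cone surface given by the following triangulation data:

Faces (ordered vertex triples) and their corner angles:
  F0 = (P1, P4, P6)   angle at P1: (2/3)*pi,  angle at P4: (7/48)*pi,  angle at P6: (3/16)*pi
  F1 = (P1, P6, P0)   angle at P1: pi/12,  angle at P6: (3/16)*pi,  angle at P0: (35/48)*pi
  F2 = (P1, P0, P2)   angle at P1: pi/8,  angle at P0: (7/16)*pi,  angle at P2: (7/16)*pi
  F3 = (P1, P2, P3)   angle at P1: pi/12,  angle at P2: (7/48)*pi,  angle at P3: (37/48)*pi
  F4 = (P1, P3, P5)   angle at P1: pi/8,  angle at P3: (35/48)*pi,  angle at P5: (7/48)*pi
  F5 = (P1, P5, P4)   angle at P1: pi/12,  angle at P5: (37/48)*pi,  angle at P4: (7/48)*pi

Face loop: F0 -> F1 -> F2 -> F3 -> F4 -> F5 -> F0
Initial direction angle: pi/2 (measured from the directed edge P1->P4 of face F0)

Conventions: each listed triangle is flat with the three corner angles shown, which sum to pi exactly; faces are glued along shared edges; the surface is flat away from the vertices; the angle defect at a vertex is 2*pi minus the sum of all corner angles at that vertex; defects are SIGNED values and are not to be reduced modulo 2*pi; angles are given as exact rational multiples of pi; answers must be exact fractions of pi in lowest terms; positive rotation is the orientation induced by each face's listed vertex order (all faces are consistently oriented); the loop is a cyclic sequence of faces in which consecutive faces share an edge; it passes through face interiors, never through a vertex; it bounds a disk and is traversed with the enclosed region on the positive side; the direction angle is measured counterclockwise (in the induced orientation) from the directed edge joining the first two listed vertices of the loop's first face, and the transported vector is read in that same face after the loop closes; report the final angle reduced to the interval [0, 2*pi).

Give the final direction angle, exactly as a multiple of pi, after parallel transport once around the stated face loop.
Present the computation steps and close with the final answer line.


enclosed vertex P1: corner angles sum to (7/6)*pi, defect = 2*pi - (7/6)*pi = (5/6)*pi
summing the enclosed defects onto the initial angle, mod 2*pi in the induced orientation:
final angle = pi/2 + (5/6)*pi = (4/3)*pi (mod 2*pi)

Answer: final direction angle = (4/3)*pi


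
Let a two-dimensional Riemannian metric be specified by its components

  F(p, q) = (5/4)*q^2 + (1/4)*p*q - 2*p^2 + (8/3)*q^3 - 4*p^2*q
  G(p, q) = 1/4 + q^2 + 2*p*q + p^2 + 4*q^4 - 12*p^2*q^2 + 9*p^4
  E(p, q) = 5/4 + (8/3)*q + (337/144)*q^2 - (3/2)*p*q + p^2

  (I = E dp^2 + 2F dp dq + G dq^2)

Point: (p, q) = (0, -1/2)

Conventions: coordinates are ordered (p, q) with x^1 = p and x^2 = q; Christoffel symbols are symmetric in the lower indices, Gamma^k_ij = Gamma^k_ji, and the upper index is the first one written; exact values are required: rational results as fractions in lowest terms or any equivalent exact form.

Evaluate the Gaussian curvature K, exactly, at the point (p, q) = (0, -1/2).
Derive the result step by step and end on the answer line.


E = 289/576, F = -1/48, G = 3/4, EG - F^2 = 433/1152 at the point
E_p = 3/4, E_q = 47/144, F_p = -1/8, F_q = 3/4, G_p = -1, G_q = -3
E_qq = 337/72, F_pq = 1/4, G_pp = -4
Brioschi: K = (det M1 - det M2) / (EG - F^2)^2 with the standard first/second-derivative matrices M1, M2.
M1 = [[-E_qq/2 + F_pq - G_pp/2, E_p/2, F_p - E_q/2], [F_q - G_p/2, E, F], [G_q/2, F, G]] = [[-13/144, 3/8, -83/288], [5/4, 289/576, -1/48], [-3/2, -1/48, 3/4]]; det M1 = -193481/331776
M2 = [[0, E_q/2, G_p/2], [E_q/2, E, F], [G_p/2, F, G]] = [[0, 47/288, -1/2], [47/288, 289/576, -1/48], [-1/2, -1/48, 3/4]]; det M2 = -1745/12288
det M1 - det M2 = -73183/165888; K = -73183/165888 / (433/1152)^2 = -585464/187489

Answer: K = -585464/187489


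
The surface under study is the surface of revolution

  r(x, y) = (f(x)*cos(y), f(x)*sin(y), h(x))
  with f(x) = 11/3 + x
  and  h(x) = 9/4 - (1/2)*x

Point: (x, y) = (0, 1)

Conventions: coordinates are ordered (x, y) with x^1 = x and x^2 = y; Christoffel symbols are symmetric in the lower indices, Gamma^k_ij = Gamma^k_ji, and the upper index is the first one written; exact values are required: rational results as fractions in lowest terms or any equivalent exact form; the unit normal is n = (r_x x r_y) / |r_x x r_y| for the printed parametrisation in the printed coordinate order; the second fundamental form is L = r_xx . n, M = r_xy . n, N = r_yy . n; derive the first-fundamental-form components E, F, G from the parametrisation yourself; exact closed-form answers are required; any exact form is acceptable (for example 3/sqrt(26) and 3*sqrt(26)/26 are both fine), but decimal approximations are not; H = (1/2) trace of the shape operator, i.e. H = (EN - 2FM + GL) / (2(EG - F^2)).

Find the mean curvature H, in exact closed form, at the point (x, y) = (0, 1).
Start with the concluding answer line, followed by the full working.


Answer: H = -3*sqrt(5)/110

f = 11/3, f' = 1, f'' = 0, h' = -1/2, h'' = 0
E = 5/4, F = 0, G = 121/9; answer radicand W^2 = 5/4
unnormalised second-form numerators: l = 0, m = 0, n = -11/6; L = l/sqrt(5/4), and similarly M = m/sqrt(W^2), N = n/sqrt(W^2)
H = (E*n - 2*F*m + G*l) / (2*(EG - F^2)*sqrt(W^2)); E*n - 2*F*m + G*l = -55/24, EG - F^2 = 605/36, so H = (-3/44)/sqrt(5/4)


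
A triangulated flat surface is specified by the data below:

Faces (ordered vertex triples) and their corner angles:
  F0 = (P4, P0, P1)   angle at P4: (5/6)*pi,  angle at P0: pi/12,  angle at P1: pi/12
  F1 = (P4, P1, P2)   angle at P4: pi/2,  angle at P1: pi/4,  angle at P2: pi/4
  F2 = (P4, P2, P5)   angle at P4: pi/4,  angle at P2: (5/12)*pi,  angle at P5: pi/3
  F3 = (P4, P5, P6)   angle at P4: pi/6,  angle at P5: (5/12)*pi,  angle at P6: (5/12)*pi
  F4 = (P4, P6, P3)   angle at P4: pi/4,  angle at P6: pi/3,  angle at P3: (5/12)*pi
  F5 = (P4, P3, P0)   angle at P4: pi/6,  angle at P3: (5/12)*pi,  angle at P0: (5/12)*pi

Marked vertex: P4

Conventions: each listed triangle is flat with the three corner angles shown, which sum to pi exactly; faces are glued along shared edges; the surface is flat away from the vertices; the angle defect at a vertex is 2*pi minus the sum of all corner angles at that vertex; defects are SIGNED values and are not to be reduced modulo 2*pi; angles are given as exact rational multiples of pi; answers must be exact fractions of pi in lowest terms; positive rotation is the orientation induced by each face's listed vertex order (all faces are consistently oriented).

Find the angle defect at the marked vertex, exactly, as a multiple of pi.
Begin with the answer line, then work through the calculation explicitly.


Answer: defect(P4) = -pi/6

Sum of corner angles at P4: (13/6)*pi
defect = 2*pi - (13/6)*pi


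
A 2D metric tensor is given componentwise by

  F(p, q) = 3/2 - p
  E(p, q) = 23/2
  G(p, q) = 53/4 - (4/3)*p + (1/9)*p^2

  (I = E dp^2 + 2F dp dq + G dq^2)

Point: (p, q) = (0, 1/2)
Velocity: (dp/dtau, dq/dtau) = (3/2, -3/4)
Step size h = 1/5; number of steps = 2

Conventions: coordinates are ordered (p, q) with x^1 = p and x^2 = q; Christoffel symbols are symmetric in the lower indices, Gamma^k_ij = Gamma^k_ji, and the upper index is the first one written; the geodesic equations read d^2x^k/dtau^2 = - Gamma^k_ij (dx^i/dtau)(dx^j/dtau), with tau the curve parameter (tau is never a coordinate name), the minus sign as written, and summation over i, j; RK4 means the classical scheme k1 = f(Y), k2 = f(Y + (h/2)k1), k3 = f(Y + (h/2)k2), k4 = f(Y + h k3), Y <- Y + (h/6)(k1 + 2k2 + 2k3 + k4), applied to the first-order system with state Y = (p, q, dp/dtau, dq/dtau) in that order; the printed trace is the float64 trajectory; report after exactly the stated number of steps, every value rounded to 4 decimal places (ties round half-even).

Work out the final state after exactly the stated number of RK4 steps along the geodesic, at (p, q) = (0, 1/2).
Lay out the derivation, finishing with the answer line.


f(Y) = (dp/dtau, dq/dtau, -Gamma^p_ij Y'^i Y'^j, -Gamma^q_ij Y'^i Y'^j) with the Gammas evaluated at the stage position; h = 0.200000; intermediate values shown to 6 dp
step 0: p = 0.0000, q = 0.5000, dp/dtau = 1.5000, dq/dtau = -0.7500
step 1:
  k1: at (p, q) = (0.000000, 0.500000), (dp/dtau, dq/dtau) = (1.500000, -0.750000); Gamma_ppp = 0.009992, Gamma_ppq = 0.006661, Gamma_pqq = 0.058840, Gamma_qpp = -0.076603, Gamma_qpq = -0.051069, Gamma_qqq = -0.006661; k1 = (1.500000, -0.750000, -0.040591, 0.061199)
  k2: at (p, q) = (0.150000, 0.425000), (dp/dtau, dq/dtau) = (1.495941, -0.743880); Gamma_ppp = 0.009104, Gamma_ppq = 0.005918, Gamma_pqq = 0.057216, Gamma_qpp = -0.077555, Gamma_qpq = -0.050411, Gamma_qqq = -0.005918; k2 = (1.495941, -0.743880, -0.038864, 0.064636)
  k3: at (p, q) = (0.149594, 0.425612), (dp/dtau, dq/dtau) = (1.496114, -0.743536); Gamma_ppp = 0.009107, Gamma_ppq = 0.005920, Gamma_pqq = 0.057221, Gamma_qpp = -0.077553, Gamma_qpq = -0.050413, Gamma_qqq = -0.005920; k3 = (1.496114, -0.743536, -0.038848, 0.064704)
  k4: at (p, q) = (0.299223, 0.351293), (dp/dtau, dq/dtau) = (1.492230, -0.737059); Gamma_ppp = 0.008199, Gamma_ppq = 0.005193, Gamma_pqq = 0.055622, Gamma_qpp = -0.078520, Gamma_qpq = -0.049736, Gamma_qqq = -0.005193; k4 = (1.492230, -0.737059, -0.037050, 0.068260)
  Y <- Y + (h/6)(k1 + 2k2 + 2k3 + k4): p = 0.2992, q = 0.3513, dp/dtau = 1.4922, dq/dtau = -0.7371
step 2:
  k1: at (p, q) = (0.299211, 0.351270), (dp/dtau, dq/dtau) = (1.492231, -0.737062); Gamma_ppp = 0.008199, Gamma_ppq = 0.005193, Gamma_pqq = 0.055622, Gamma_qpp = -0.078520, Gamma_qpq = -0.049736, Gamma_qqq = -0.005193; k1 = (1.492231, -0.737062, -0.037050, 0.068260)
  k2: at (p, q) = (0.448434, 0.277564), (dp/dtau, dq/dtau) = (1.488526, -0.730236); Gamma_ppp = 0.007270, Gamma_ppq = 0.004484, Gamma_pqq = 0.054048, Gamma_qpp = -0.079502, Gamma_qpq = -0.049040, Gamma_qqq = -0.004484; k2 = (1.488526, -0.730236, -0.035180, 0.071934)
  k3: at (p, q) = (0.448064, 0.278247), (dp/dtau, dq/dtau) = (1.488713, -0.729869); Gamma_ppp = 0.007272, Gamma_ppq = 0.004486, Gamma_pqq = 0.054052, Gamma_qpp = -0.079500, Gamma_qpq = -0.049042, Gamma_qqq = -0.004486; k3 = (1.488713, -0.729869, -0.035162, 0.072008)
  k4: at (p, q) = (0.596954, 0.205297), (dp/dtau, dq/dtau) = (1.485199, -0.722660); Gamma_ppp = 0.006321, Gamma_ppq = 0.003795, Gamma_pqq = 0.052501, Gamma_qpp = -0.080498, Gamma_qpq = -0.048326, Gamma_qqq = -0.003795; k4 = (1.485199, -0.722660, -0.033216, 0.075809)
  Y <- Y + (h/6)(k1 + 2k2 + 2k3 + k4): p = 0.5969, q = 0.2053, dp/dtau = 1.4852, dq/dtau = -0.7227

Answer: p = 0.5969, q = 0.2053, dp/dtau = 1.4852, dq/dtau = -0.7227


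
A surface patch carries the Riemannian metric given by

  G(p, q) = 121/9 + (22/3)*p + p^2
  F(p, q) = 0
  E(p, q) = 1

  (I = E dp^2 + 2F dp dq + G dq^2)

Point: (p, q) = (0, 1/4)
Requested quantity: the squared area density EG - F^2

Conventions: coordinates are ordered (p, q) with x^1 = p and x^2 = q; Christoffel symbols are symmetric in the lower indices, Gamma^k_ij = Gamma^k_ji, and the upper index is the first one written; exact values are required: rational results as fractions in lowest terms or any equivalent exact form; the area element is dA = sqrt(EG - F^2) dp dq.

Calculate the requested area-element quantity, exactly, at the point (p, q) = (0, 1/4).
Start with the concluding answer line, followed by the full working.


Answer: EG - F^2 = 121/9

E = 1, F = 0, G = 121/9; EG - F^2 = 121/9


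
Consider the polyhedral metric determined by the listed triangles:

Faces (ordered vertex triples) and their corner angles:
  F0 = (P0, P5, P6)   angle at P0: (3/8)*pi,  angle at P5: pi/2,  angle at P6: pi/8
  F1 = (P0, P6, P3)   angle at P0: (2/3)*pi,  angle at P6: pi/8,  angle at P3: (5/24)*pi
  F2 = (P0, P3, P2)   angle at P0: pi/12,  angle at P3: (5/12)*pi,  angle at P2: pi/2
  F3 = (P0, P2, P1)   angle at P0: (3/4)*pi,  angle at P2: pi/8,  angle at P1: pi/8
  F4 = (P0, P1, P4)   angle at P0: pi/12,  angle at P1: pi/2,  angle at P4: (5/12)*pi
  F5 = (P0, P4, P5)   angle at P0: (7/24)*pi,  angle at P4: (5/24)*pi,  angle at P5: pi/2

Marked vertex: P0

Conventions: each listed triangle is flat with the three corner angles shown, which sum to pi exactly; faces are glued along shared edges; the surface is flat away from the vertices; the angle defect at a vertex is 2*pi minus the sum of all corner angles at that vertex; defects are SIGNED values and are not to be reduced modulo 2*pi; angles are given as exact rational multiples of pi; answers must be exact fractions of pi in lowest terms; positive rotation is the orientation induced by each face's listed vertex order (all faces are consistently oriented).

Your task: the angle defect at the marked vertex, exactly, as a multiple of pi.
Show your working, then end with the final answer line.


Sum of corner angles at P0: (9/4)*pi
defect = 2*pi - (9/4)*pi

Answer: defect(P0) = -pi/4


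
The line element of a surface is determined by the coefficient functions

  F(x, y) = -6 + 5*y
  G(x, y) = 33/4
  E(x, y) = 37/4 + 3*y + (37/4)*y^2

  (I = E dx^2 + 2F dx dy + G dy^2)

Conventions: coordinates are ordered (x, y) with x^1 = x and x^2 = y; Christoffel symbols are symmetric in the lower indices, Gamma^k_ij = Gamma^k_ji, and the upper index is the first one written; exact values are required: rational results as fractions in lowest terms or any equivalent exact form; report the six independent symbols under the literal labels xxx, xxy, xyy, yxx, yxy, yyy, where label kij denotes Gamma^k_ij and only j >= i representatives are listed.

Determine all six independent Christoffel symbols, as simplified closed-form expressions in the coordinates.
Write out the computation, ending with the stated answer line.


E = 37/4 + 3*y + (37/4)*y^2; F = -6 + 5*y; G = 33/4
Gamma^k_ij = (1/2) g^{kl} (d_i g_jl + d_j g_il - d_l g_ij), with g^inv = (1/(EG-F^2)) [[G, -F], [-F, E]]
first partials: E_x = 0, E_y = 3 + (37/2)*y, F_x = 0, F_y = 5, G_x = 0, G_y = 0
D = EG - F^2 = 645/16 + (339/4)*y + (821/16)*y^2
expanded: Gamma^x_xx = (G E_x - 2F F_x + F E_y)/(2D), Gamma^x_xy = (G E_y - F G_x)/(2D), Gamma^x_yy = (2G F_y - G G_x - F G_y)/(2D), Gamma^y_xx = (2E F_x - E E_y - F E_x)/(2D), Gamma^y_xy = (E G_x - F E_y)/(2D), Gamma^y_yy = (E G_y - 2F F_y + F G_x)/(2D); substitute and cancel common factors

Answer: Gamma_xxx = (740*y^2 - 768*y - 144)/(821*y^2 + 1356*y + 645), Gamma_xxy = (1221*y + 198)/(821*y^2 + 1356*y + 645), Gamma_xyy = 660/(821*y^2 + 1356*y + 645), Gamma_yxx = (-1369*y^3 - 666*y^2 - 1441*y - 222)/(821*y^2 + 1356*y + 645), Gamma_yxy = (-740*y^2 + 768*y + 144)/(821*y^2 + 1356*y + 645), Gamma_yyy = (480 - 400*y)/(821*y^2 + 1356*y + 645)


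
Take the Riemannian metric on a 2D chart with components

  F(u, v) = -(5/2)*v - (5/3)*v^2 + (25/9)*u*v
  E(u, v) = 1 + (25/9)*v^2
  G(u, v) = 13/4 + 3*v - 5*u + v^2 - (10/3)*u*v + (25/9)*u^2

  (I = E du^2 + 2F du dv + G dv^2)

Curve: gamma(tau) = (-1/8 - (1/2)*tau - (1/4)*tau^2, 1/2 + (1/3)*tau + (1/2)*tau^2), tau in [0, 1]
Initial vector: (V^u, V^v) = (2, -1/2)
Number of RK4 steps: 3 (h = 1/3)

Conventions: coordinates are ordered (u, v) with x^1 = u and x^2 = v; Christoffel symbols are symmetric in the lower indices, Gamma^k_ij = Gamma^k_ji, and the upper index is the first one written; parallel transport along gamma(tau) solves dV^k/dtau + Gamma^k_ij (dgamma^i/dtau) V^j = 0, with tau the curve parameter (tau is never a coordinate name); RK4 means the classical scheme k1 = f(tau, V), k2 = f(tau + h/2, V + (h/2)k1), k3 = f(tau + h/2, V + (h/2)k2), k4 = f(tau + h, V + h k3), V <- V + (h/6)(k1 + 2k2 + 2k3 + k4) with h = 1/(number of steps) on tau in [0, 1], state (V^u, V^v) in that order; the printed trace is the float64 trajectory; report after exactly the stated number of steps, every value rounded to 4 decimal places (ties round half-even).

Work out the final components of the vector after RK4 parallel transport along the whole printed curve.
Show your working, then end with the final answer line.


gamma'(tau) = (-1/2 - (1/2)*tau, 1/3 + tau); f(tau, V)^k = -Gamma^k_ij(gamma(tau)) gamma'^i(tau) V^j; h = 1/3; intermediate values shown to 6 dp
curve data and Christoffel symbols at the stage parameters:
  tau = 0.000000: gamma = (-0.125000, 0.500000), gamma' = (-0.500000, 0.333333); Gamma_uuu = 0.000000, Gamma_uuv = 0.211361, Gamma_uvv = -0.126816, Gamma_vuu = 0.000000, Gamma_vuv = -0.560106, Gamma_vvv = 0.336063
  tau = 0.166667: gamma = (-0.215278, 0.569444), gamma' = (-0.583333, 0.500000); Gamma_uuu = 0.000000, Gamma_uuv = 0.202869, Gamma_uvv = -0.121722, Gamma_vuu = 0.000000, Gamma_vuv = -0.519048, Gamma_vvv = 0.311429
  tau = 0.333333: gamma = (-0.319444, 0.666667), gamma' = (-0.666667, 0.666667); Gamma_uuu = 0.000000, Gamma_uuv = 0.194531, Gamma_uvv = -0.116719, Gamma_vuu = 0.000000, Gamma_vuv = -0.472548, Gamma_vvv = 0.283529
  tau = 0.500000: gamma = (-0.437500, 0.791667), gamma' = (-0.750000, 0.833333); Gamma_uuu = 0.000000, Gamma_uuv = 0.185320, Gamma_uvv = -0.111192, Gamma_vuu = 0.000000, Gamma_vuv = -0.424285, Gamma_vvv = 0.254571
  tau = 0.666667: gamma = (-0.569444, 0.944444), gamma' = (-0.833333, 1.000000); Gamma_uuu = 0.000000, Gamma_uuv = 0.174971, Gamma_uvv = -0.104983, Gamma_vuu = 0.000000, Gamma_vuv = -0.377217, Gamma_vvv = 0.226330
  tau = 0.833333: gamma = (-0.715278, 1.125000), gamma' = (-0.916667, 1.166667); Gamma_uuu = 0.000000, Gamma_uuv = 0.163732, Gamma_uvv = -0.098239, Gamma_vuu = 0.000000, Gamma_vuv = -0.333325, Gamma_vvv = 0.199995
  tau = 1.000000: gamma = (-0.875000, 1.333333), gamma' = (-1.000000, 1.333333); Gamma_uuu = 0.000000, Gamma_uuv = 0.152061, Gamma_uvv = -0.091237, Gamma_vuu = 0.000000, Gamma_vuv = -0.293668, Gamma_vvv = 0.176201
step 0: V^u = 2.0000, V^v = -0.5000
step 1: k1 = (-0.214883, 0.569441), k2 = (-0.271830, 0.695486), k3 = (-0.267102, 0.683391), k4 = (-0.304310, 0.739220); V <- V + (h/6)(k1 + 2k2 + 2k3 + k4): V^u = 1.9113, V^v = -0.2741
step 2: k1 = (-0.304741, 0.740268), k2 = (-0.322233, 0.737743), k3 = (-0.321880, 0.736936), k4 = (-0.322777, 0.695870); V <- V + (h/6)(k1 + 2k2 + 2k3 + k4): V^u = 1.8048, V^v = -0.0304
step 3: k1 = (-0.323432, 0.697281), k2 = (-0.311763, 0.634688), k3 = (-0.314896, 0.641066), k4 = (-0.294493, 0.568740); V <- V + (h/6)(k1 + 2k2 + 2k3 + k4): V^u = 1.7009, V^v = 0.1816

Answer: V^u = 1.7009, V^v = 0.1816


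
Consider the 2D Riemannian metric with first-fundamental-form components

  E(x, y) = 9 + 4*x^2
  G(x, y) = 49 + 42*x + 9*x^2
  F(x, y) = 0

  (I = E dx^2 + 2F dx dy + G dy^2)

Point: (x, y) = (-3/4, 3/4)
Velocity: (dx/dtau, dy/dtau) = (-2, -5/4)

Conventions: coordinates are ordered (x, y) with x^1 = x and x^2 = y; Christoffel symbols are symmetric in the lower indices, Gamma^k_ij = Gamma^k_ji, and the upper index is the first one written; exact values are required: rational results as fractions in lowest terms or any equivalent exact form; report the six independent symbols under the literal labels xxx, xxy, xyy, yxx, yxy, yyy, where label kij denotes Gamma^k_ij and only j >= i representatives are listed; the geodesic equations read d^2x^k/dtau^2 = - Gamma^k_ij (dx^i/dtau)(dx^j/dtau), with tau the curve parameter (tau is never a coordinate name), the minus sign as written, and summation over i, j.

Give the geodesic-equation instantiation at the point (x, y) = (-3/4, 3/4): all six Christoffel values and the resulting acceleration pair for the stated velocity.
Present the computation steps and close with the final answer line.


E = 45/4, F = 0, G = 361/16 at the point
E_x = -6, E_y = 0, F_x = 0, F_y = 0, G_x = 57/2, G_y = 0
EG - F^2 = 16245/64;  g^inv = (64/16245) * [[361/16, 0], [0, 45/4]]
first-kind symbols [ij,l] = (1/2)(d_i g_jl + d_j g_il - d_l g_ij): [xx,x] = E_x/2 = -3, [xx,y] = F_x - E_y/2 = 0, [xy,x] = E_y/2 = 0, [xy,y] = G_x/2 = 57/4, [yy,x] = F_y - G_x/2 = -57/4, [yy,y] = G_y/2 = 0
Gamma^x_ij = (G*[ij,x] - F*[ij,y])/(EG - F^2), Gamma^y_ij = (E*[ij,y] - F*[ij,x])/(EG - F^2)
Gamma_xxx = -4/15, Gamma_xxy = 0, Gamma_xyy = -19/15, Gamma_yxx = 0, Gamma_yxy = 12/19, Gamma_yyy = 0
d^2x/dtau^2 = -(Gamma_xxx*(-2)^2 + 2*Gamma_xxy*(-2)*(-5/4) + Gamma_xyy*(-5/4)^2) = 731/240
d^2y/dtau^2 = -(Gamma_yxx*(-2)^2 + 2*Gamma_yxy*(-2)*(-5/4) + Gamma_yyy*(-5/4)^2) = -60/19

Answer: Gamma_xxx = -4/15, Gamma_xxy = 0, Gamma_xyy = -19/15, Gamma_yxx = 0, Gamma_yxy = 12/19, Gamma_yyy = 0; accelerations (d^2x/dtau^2, d^2y/dtau^2) = (731/240, -60/19)


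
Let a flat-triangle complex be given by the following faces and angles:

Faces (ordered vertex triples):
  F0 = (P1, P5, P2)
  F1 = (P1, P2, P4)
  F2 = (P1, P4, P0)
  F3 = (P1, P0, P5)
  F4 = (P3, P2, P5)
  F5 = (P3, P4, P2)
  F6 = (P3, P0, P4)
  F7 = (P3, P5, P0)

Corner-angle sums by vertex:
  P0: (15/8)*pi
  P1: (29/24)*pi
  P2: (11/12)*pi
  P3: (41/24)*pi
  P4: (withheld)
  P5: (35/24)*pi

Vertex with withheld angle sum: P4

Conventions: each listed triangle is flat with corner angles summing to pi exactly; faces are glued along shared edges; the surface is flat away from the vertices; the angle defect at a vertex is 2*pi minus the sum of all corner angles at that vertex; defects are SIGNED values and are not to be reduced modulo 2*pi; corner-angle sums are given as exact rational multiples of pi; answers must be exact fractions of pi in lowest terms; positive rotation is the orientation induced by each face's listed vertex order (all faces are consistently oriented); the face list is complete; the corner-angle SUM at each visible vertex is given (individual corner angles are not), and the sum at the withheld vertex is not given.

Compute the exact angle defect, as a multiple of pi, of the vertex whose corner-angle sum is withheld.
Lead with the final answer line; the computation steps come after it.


Answer: defect(P4) = (7/6)*pi

V = 6, E = 12, F = 8; chi = V - E + F = 2
Gauss-Bonnet: total defect = 2*pi*chi = 4*pi; visible defects sum to (17/6)*pi


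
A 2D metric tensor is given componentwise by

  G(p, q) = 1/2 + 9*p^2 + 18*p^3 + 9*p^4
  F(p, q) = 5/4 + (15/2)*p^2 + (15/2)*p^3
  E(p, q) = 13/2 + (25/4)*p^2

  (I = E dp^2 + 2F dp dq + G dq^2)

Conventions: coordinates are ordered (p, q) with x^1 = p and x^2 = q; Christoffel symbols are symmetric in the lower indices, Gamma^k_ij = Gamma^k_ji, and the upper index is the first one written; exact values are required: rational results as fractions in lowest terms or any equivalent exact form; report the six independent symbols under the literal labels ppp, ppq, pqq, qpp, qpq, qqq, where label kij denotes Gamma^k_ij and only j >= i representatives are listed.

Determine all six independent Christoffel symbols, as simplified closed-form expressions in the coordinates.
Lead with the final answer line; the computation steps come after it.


Answer: Gamma_ppp = (-1800*p^5 - 2700*p^4 - 900*p^3 - 450*p^2 - 250*p)/(936*p^4 + 1572*p^3 + 686*p^2 + 27), Gamma_ppq = (-2160*p^6 - 5400*p^5 - 4320*p^4 - 1440*p^3 - 540*p^2 - 180*p)/(936*p^4 + 1572*p^3 + 686*p^2 + 27), Gamma_pqq = (-2592*p^7 - 9072*p^6 - 11664*p^5 - 6480*p^4 - 1440*p^3 - 216*p^2 - 72*p)/(936*p^4 + 1572*p^3 + 686*p^2 + 27), Gamma_qpp = (1500*p^4 + 750*p^3 + 2340*p^2 + 1435*p)/(936*p^4 + 1572*p^3 + 686*p^2 + 27), Gamma_qpq = (1800*p^5 + 2700*p^4 + 2772*p^3 + 2808*p^2 + 936*p)/(936*p^4 + 1572*p^3 + 686*p^2 + 27), Gamma_qqq = (2160*p^6 + 5400*p^5 + 4320*p^4 + 1440*p^3 + 540*p^2 + 180*p)/(936*p^4 + 1572*p^3 + 686*p^2 + 27)

E = 13/2 + (25/4)*p^2; F = 5/4 + (15/2)*p^2 + (15/2)*p^3; G = 1/2 + 9*p^2 + 18*p^3 + 9*p^4
Gamma^k_ij = (1/2) g^{kl} (d_i g_jl + d_j g_il - d_l g_ij), with g^inv = (1/(EG-F^2)) [[G, -F], [-F, E]]
first partials: E_p = (25/2)*p, E_q = 0, F_p = 15*p + (45/2)*p^2, F_q = 0, G_p = 18*p + 54*p^2 + 36*p^3, G_q = 0
D = EG - F^2 = 27/16 + (343/8)*p^2 + (393/4)*p^3 + (117/2)*p^4
expanded: Gamma^p_pp = (G E_p - 2F F_p + F E_q)/(2D), Gamma^p_pq = (G E_q - F G_p)/(2D), Gamma^p_qq = (2G F_q - G G_p - F G_q)/(2D), Gamma^q_pp = (2E F_p - E E_q - F E_p)/(2D), Gamma^q_pq = (E G_p - F E_q)/(2D), Gamma^q_qq = (E G_q - 2F F_q + F G_p)/(2D); substitute and cancel common factors


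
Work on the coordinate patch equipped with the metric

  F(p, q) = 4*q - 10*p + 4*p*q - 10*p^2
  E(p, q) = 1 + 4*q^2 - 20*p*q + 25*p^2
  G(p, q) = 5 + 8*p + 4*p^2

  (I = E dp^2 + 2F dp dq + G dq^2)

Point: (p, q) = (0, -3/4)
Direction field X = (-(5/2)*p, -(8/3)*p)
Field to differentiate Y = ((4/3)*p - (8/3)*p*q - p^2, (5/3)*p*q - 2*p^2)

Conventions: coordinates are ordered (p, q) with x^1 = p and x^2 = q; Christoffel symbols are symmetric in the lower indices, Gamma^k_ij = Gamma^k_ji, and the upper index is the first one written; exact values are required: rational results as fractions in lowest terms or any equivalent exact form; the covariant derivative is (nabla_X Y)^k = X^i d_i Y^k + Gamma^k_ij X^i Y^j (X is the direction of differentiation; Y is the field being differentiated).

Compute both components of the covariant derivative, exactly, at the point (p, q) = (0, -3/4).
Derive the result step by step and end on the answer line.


E = 13/4, F = -3, G = 5 at the point
E_p = 15, E_q = -6, F_p = -13, F_q = 4, G_p = 8, G_q = 0
EG - F^2 = 29/4;  g^inv = (4/29) * [[5, 3], [3, 13/4]]
first-kind symbols [ij,l] = (1/2)(d_i g_jl + d_j g_il - d_l g_ij): [pp,p] = E_p/2 = 15/2, [pp,q] = F_p - E_q/2 = -10, [pq,p] = E_q/2 = -3, [pq,q] = G_p/2 = 4, [qq,p] = F_q - G_p/2 = 0, [qq,q] = G_q/2 = 0
Gamma^p_ij = (G*[ij,p] - F*[ij,q])/(EG - F^2), Gamma^q_ij = (E*[ij,q] - F*[ij,p])/(EG - F^2)
Gamma_ppp = 30/29, Gamma_ppq = -12/29, Gamma_pqq = 0, Gamma_qpp = -40/29, Gamma_qpq = 16/29, Gamma_qqq = 0
X = (0, 0), Y = (0, 0) at the point

Answer: (nabla_X Y)^p = 0, (nabla_X Y)^q = 0


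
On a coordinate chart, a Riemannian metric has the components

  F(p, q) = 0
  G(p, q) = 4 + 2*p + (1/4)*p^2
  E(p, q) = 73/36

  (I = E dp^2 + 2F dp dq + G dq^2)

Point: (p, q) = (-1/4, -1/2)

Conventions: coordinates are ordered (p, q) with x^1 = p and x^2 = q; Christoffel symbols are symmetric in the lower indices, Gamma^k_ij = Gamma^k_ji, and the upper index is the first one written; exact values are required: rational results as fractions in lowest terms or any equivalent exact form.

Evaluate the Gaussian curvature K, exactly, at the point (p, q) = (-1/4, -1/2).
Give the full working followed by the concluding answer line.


E = 73/36, F = 0, G = 225/64, EG - F^2 = 1825/256 at the point
E_p = 0, E_q = 0, F_p = 0, F_q = 0, G_p = 15/8, G_q = 0
E_qq = 0, F_pq = 0, G_pp = 1/2
K follows from Brioschi's formula, (det M1 - det M2)/(EG - F^2)^2.
M1 = [[-E_qq/2 + F_pq - G_pp/2, E_p/2, F_p - E_q/2], [F_q - G_p/2, E, F], [G_q/2, F, G]] = [[-1/4, 0, 0], [-15/16, 73/36, 0], [0, 0, 225/64]]; det M1 = -1825/1024
M2 = [[0, E_q/2, G_p/2], [E_q/2, E, F], [G_p/2, F, G]] = [[0, 0, 15/16], [0, 73/36, 0], [15/16, 0, 225/64]]; det M2 = -1825/1024
det M1 - det M2 = 0; K = 0 / (1825/256)^2 = 0

Answer: K = 0


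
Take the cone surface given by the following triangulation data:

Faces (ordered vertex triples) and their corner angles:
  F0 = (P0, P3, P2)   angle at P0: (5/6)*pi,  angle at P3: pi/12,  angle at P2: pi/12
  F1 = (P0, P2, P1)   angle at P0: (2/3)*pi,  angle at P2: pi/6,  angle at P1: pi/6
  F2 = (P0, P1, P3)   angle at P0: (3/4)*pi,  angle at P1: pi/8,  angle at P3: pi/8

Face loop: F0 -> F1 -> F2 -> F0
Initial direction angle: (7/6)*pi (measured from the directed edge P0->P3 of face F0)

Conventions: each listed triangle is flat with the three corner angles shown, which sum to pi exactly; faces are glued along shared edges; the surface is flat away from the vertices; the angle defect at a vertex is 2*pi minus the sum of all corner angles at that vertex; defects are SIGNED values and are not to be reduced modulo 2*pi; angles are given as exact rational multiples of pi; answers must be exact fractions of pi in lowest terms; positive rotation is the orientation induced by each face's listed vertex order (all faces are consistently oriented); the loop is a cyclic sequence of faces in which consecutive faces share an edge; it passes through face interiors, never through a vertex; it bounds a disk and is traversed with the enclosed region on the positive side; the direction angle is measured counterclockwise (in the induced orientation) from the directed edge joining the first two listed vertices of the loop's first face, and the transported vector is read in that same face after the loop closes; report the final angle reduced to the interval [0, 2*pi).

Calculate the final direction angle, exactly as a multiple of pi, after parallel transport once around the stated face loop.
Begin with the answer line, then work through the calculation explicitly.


Answer: final direction angle = (11/12)*pi

enclosed vertex P0: corner angles sum to (9/4)*pi, defect = 2*pi - (9/4)*pi = -pi/4
the final direction is the initial angle plus the enclosed defects, taken mod 2*pi in the induced orientation
final angle = (7/6)*pi - pi/4 = (11/12)*pi (mod 2*pi)


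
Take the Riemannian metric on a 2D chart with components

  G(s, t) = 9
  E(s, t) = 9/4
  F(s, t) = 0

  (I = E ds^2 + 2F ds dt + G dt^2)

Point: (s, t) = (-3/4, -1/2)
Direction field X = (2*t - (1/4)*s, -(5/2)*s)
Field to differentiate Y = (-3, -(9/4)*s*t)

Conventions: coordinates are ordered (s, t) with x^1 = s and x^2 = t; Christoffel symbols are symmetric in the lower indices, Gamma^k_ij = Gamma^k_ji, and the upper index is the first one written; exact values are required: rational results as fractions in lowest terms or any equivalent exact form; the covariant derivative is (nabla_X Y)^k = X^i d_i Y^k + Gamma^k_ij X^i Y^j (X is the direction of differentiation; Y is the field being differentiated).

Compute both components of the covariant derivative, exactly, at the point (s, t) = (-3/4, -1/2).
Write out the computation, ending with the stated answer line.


E = 9/4, F = 0, G = 9 at the point
E_s = 0, E_t = 0, F_s = 0, F_t = 0, G_s = 0, G_t = 0
EG - F^2 = 81/4;  g^inv = (4/81) * [[9, 0], [0, 9/4]]
first-kind symbols [ij,l] = (1/2)(d_i g_jl + d_j g_il - d_l g_ij): [ss,s] = E_s/2 = 0, [ss,t] = F_s - E_t/2 = 0, [st,s] = E_t/2 = 0, [st,t] = G_s/2 = 0, [tt,s] = F_t - G_s/2 = 0, [tt,t] = G_t/2 = 0
Gamma^s_ij = (G*[ij,s] - F*[ij,t])/(EG - F^2), Gamma^t_ij = (E*[ij,t] - F*[ij,s])/(EG - F^2)
Gamma_sss = 0, Gamma_sst = 0, Gamma_stt = 0, Gamma_tss = 0, Gamma_tst = 0, Gamma_ttt = 0
X = (-13/16, 15/8), Y = (-3, -27/32) at the point

Answer: (nabla_X Y)^s = 0, (nabla_X Y)^t = 9/4


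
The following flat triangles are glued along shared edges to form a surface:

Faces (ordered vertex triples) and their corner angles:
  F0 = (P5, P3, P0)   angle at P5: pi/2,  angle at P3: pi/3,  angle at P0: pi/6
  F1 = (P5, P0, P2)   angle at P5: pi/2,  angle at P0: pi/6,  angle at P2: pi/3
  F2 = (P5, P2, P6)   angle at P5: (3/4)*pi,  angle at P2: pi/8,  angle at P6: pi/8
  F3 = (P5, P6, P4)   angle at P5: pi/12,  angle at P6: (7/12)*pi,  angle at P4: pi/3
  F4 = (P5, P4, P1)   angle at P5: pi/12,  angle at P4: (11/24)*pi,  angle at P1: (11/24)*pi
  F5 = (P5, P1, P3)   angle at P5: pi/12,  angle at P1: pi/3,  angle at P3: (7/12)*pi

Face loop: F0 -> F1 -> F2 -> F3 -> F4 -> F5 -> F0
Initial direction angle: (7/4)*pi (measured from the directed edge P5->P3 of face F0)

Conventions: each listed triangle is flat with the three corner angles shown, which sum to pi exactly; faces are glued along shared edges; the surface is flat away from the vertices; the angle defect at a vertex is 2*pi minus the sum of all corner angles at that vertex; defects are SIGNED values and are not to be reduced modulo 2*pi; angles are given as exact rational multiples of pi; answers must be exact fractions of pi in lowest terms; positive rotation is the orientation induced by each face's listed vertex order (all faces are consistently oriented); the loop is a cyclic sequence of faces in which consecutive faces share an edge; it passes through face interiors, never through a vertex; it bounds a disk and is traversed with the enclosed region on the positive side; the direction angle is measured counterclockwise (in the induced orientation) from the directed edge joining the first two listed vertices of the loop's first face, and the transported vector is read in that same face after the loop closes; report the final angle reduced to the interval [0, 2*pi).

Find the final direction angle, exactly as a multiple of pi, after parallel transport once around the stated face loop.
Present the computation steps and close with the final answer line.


enclosed vertex P5: corner angles sum to 2*pi, defect = 2*pi - 2*pi = 0
final direction = starting direction + enclosed defect total, reduced mod 2*pi (induced orientation)
final angle = (7/4)*pi + 0 = (7/4)*pi (mod 2*pi)

Answer: final direction angle = (7/4)*pi
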